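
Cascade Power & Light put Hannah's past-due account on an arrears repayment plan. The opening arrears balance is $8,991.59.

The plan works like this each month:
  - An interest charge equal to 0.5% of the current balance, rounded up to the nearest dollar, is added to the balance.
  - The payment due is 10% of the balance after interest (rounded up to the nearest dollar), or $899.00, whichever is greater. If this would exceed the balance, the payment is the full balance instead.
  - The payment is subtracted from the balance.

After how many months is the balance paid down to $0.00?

Month 1: opening $8,991.59; interest $45.00 → $9,036.59; payment $904.00; balance $8,132.59
Month 2: opening $8,132.59; interest $41.00 → $8,173.59; payment $899.00; balance $7,274.59
Month 3: opening $7,274.59; interest $37.00 → $7,311.59; payment $899.00; balance $6,412.59
Month 4: opening $6,412.59; interest $33.00 → $6,445.59; payment $899.00; balance $5,546.59
Month 5: opening $5,546.59; interest $28.00 → $5,574.59; payment $899.00; balance $4,675.59
Month 6: opening $4,675.59; interest $24.00 → $4,699.59; payment $899.00; balance $3,800.59
Month 7: opening $3,800.59; interest $20.00 → $3,820.59; payment $899.00; balance $2,921.59
Month 8: opening $2,921.59; interest $15.00 → $2,936.59; payment $899.00; balance $2,037.59
Month 9: opening $2,037.59; interest $11.00 → $2,048.59; payment $899.00; balance $1,149.59
Month 10: opening $1,149.59; interest $6.00 → $1,155.59; payment $899.00; balance $256.59
Month 11: opening $256.59; interest $2.00 → $258.59; payment $258.59; balance $0.00
Balance reaches $0.00 in month 11.

11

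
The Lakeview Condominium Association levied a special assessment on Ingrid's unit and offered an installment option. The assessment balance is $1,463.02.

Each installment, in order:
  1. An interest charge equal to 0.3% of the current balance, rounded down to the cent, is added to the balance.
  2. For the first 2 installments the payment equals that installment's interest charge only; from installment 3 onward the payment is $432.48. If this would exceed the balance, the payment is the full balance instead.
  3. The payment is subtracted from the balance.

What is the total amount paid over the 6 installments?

$1,481.59

Installment 1: $1,463.02 +$4.38 interest = $1,467.40; pay $4.38 → $1,463.02
Installment 2: $1,463.02 +$4.38 interest = $1,467.40; pay $4.38 → $1,463.02
Installment 3: $1,463.02 +$4.38 interest = $1,467.40; pay $432.48 → $1,034.92
Installment 4: $1,034.92 +$3.10 interest = $1,038.02; pay $432.48 → $605.54
Installment 5: $605.54 +$1.81 interest = $607.35; pay $432.48 → $174.87
Installment 6: $174.87 +$0.52 interest = $175.39; pay $175.39 → $0.00
Total paid: $1,481.59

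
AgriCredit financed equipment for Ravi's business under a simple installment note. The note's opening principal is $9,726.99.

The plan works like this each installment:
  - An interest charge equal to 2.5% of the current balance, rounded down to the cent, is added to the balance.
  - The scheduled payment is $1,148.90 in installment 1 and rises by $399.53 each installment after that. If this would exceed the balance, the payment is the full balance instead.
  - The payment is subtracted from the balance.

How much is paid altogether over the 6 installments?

$10,631.28

Installment 1: opening $9,726.99; interest $243.17 → $9,970.16; payment $1,148.90; balance $8,821.26
Installment 2: opening $8,821.26; interest $220.53 → $9,041.79; payment $1,548.43; balance $7,493.36
Installment 3: opening $7,493.36; interest $187.33 → $7,680.69; payment $1,947.96; balance $5,732.73
Installment 4: opening $5,732.73; interest $143.31 → $5,876.04; payment $2,347.49; balance $3,528.55
Installment 5: opening $3,528.55; interest $88.21 → $3,616.76; payment $2,747.02; balance $869.74
Installment 6: opening $869.74; interest $21.74 → $891.48; payment $891.48; balance $0.00
Total paid: $10,631.28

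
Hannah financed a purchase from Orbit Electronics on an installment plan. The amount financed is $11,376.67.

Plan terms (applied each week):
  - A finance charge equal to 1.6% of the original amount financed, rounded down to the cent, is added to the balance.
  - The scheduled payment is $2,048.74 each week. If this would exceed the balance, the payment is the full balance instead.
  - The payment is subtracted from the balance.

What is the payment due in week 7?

$358.37

Week 1: $11,376.67 +$182.02 interest = $11,558.69; pay $2,048.74 → $9,509.95
Week 2: $9,509.95 +$182.02 interest = $9,691.97; pay $2,048.74 → $7,643.23
Week 3: $7,643.23 +$182.02 interest = $7,825.25; pay $2,048.74 → $5,776.51
Week 4: $5,776.51 +$182.02 interest = $5,958.53; pay $2,048.74 → $3,909.79
Week 5: $3,909.79 +$182.02 interest = $4,091.81; pay $2,048.74 → $2,043.07
Week 6: $2,043.07 +$182.02 interest = $2,225.09; pay $2,048.74 → $176.35
Week 7: $176.35 +$182.02 interest = $358.37; pay $358.37 → $0.00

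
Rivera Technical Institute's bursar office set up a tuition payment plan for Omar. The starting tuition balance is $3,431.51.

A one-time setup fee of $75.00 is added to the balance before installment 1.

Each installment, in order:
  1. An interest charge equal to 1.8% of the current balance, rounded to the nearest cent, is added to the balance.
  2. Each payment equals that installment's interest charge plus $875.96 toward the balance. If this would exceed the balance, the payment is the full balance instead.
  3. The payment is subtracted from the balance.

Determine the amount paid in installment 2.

Installment 1: $3,506.51 +$63.12 interest = $3,569.63; pay $939.08 → $2,630.55
Installment 2: $2,630.55 +$47.35 interest = $2,677.90; pay $923.31 → $1,754.59

$923.31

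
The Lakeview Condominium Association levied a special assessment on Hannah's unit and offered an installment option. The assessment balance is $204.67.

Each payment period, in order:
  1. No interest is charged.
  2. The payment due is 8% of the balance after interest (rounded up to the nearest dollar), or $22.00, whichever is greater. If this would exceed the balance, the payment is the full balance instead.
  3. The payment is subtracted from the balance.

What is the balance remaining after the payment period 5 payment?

$94.67

# | Opening | Payment | End bal
1 | $204.67 | $22.00 | $182.67
2 | $182.67 | $22.00 | $160.67
3 | $160.67 | $22.00 | $138.67
4 | $138.67 | $22.00 | $116.67
5 | $116.67 | $22.00 | $94.67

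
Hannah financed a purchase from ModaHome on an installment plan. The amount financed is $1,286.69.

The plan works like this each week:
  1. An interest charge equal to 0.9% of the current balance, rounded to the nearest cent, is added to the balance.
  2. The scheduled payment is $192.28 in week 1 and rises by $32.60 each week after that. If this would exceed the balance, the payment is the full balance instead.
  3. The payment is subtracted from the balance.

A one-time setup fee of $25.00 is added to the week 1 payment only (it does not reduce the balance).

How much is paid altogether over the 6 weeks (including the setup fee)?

$1,350.57

Week 1: opening $1,286.69; interest $11.58 → $1,298.27; payment $192.28 (+ $25.00 fee); balance $1,105.99
Week 2: opening $1,105.99; interest $9.95 → $1,115.94; payment $224.88; balance $891.06
Week 3: opening $891.06; interest $8.02 → $899.08; payment $257.48; balance $641.60
Week 4: opening $641.60; interest $5.77 → $647.37; payment $290.08; balance $357.29
Week 5: opening $357.29; interest $3.22 → $360.51; payment $322.68; balance $37.83
Week 6: opening $37.83; interest $0.34 → $38.17; payment $38.17; balance $0.00
Total paid: $1,350.57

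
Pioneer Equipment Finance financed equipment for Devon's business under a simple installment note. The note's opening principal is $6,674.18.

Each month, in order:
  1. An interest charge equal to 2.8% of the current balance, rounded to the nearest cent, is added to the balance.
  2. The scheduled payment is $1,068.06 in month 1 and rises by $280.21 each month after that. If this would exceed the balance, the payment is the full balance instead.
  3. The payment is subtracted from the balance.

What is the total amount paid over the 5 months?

Month 1: opening $6,674.18; interest $186.88 → $6,861.06; payment $1,068.06; balance $5,793.00
Month 2: opening $5,793.00; interest $162.20 → $5,955.20; payment $1,348.27; balance $4,606.93
Month 3: opening $4,606.93; interest $128.99 → $4,735.92; payment $1,628.48; balance $3,107.44
Month 4: opening $3,107.44; interest $87.01 → $3,194.45; payment $1,908.69; balance $1,285.76
Month 5: opening $1,285.76; interest $36.00 → $1,321.76; payment $1,321.76; balance $0.00
Total paid: $7,275.26

$7,275.26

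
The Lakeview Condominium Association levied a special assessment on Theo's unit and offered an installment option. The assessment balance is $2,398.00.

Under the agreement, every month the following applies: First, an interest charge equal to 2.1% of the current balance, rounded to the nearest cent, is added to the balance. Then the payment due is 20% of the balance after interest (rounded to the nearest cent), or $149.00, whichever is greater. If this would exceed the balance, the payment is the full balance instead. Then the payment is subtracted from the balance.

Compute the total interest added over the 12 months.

$239.54

# | Opening | Interest | Payment | End bal
1 | $2,398.00 | $50.36 | $489.67 | $1,958.69
2 | $1,958.69 | $41.13 | $399.96 | $1,599.86
3 | $1,599.86 | $33.60 | $326.69 | $1,306.77
4 | $1,306.77 | $27.44 | $266.84 | $1,067.37
5 | $1,067.37 | $22.41 | $217.96 | $871.82
6 | $871.82 | $18.31 | $178.03 | $712.10
7 | $712.10 | $14.95 | $149.00 | $578.05
8 | $578.05 | $12.14 | $149.00 | $441.19
9 | $441.19 | $9.26 | $149.00 | $301.45
10 | $301.45 | $6.33 | $149.00 | $158.78
11 | $158.78 | $3.33 | $149.00 | $13.11
12 | $13.11 | $0.28 | $13.39 | $0.00
Total interest: $50.36 + $41.13 + $33.60 + $27.44 + $22.41 + $18.31 + $14.95 + $12.14 + $9.26 + $6.33 + $3.33 + $0.28 = $239.54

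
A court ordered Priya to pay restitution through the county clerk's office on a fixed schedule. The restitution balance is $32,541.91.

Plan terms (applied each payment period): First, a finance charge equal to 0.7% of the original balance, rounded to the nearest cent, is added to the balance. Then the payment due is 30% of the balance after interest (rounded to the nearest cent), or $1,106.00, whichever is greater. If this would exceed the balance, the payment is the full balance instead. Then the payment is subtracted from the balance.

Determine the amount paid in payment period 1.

$9,830.91

Payment period 1: opening $32,541.91; interest $227.79 → $32,769.70; payment $9,830.91; balance $22,938.79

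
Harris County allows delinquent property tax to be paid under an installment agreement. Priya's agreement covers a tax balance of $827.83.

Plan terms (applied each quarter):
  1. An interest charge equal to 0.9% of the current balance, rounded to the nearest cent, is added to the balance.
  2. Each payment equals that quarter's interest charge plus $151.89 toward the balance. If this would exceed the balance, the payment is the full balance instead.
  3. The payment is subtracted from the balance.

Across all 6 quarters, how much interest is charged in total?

$24.20

Quarter 1: opening $827.83; interest $7.45 → $835.28; payment $159.34; balance $675.94
Quarter 2: opening $675.94; interest $6.08 → $682.02; payment $157.97; balance $524.05
Quarter 3: opening $524.05; interest $4.72 → $528.77; payment $156.61; balance $372.16
Quarter 4: opening $372.16; interest $3.35 → $375.51; payment $155.24; balance $220.27
Quarter 5: opening $220.27; interest $1.98 → $222.25; payment $153.87; balance $68.38
Quarter 6: opening $68.38; interest $0.62 → $69.00; payment $69.00; balance $0.00
Total interest: $7.45 + $6.08 + $4.72 + $3.35 + $1.98 + $0.62 = $24.20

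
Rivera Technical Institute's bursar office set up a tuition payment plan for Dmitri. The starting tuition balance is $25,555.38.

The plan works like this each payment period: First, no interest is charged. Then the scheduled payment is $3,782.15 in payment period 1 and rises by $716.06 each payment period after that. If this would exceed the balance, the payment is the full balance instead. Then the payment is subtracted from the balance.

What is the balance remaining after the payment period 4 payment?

# | Opening | Payment | End bal
1 | $25,555.38 | $3,782.15 | $21,773.23
2 | $21,773.23 | $4,498.21 | $17,275.02
3 | $17,275.02 | $5,214.27 | $12,060.75
4 | $12,060.75 | $5,930.33 | $6,130.42

$6,130.42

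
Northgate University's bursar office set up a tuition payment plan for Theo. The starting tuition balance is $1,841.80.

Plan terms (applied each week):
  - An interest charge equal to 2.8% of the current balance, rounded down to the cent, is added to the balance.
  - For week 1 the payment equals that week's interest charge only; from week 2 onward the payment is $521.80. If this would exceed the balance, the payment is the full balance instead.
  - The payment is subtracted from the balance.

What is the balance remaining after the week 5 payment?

# | Opening | Interest | Payment | End bal
1 | $1,841.80 | $51.57 | $51.57 | $1,841.80
2 | $1,841.80 | $51.57 | $521.80 | $1,371.57
3 | $1,371.57 | $38.40 | $521.80 | $888.17
4 | $888.17 | $24.86 | $521.80 | $391.23
5 | $391.23 | $10.95 | $402.18 | $0.00

$0.00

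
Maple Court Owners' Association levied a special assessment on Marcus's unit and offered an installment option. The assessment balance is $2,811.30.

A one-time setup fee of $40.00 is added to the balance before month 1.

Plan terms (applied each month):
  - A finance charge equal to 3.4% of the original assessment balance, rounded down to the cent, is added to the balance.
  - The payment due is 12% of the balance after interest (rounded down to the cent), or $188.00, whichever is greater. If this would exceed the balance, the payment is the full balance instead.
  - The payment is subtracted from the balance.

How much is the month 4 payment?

Month 1: opening $2,851.30; interest $95.58 → $2,946.88; payment $353.62; balance $2,593.26
Month 2: opening $2,593.26; interest $95.58 → $2,688.84; payment $322.66; balance $2,366.18
Month 3: opening $2,366.18; interest $95.58 → $2,461.76; payment $295.41; balance $2,166.35
Month 4: opening $2,166.35; interest $95.58 → $2,261.93; payment $271.43; balance $1,990.50

$271.43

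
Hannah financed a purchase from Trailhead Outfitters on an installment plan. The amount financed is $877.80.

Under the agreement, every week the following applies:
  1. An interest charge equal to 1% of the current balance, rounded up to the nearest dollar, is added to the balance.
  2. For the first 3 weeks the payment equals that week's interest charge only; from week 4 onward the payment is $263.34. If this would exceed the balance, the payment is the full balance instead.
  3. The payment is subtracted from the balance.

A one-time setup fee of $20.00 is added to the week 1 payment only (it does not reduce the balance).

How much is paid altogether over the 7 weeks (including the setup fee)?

Week 1: $877.80 +$9.00 interest = $886.80; pay $9.00 (+ $20.00 fee) → $877.80
Week 2: $877.80 +$9.00 interest = $886.80; pay $9.00 → $877.80
Week 3: $877.80 +$9.00 interest = $886.80; pay $9.00 → $877.80
Week 4: $877.80 +$9.00 interest = $886.80; pay $263.34 → $623.46
Week 5: $623.46 +$7.00 interest = $630.46; pay $263.34 → $367.12
Week 6: $367.12 +$4.00 interest = $371.12; pay $263.34 → $107.78
Week 7: $107.78 +$2.00 interest = $109.78; pay $109.78 → $0.00
Total paid: $946.80

$946.80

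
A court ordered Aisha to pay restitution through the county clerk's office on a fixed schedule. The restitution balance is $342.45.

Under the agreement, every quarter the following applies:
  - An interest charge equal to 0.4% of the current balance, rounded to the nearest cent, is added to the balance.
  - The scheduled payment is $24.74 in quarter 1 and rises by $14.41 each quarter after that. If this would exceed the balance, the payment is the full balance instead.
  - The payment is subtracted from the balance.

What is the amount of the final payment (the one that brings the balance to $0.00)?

$80.31

# | Opening | Interest | Payment | End bal
1 | $342.45 | $1.37 | $24.74 | $319.08
2 | $319.08 | $1.28 | $39.15 | $281.21
3 | $281.21 | $1.12 | $53.56 | $228.77
4 | $228.77 | $0.92 | $67.97 | $161.72
5 | $161.72 | $0.65 | $82.38 | $79.99
6 | $79.99 | $0.32 | $80.31 | $0.00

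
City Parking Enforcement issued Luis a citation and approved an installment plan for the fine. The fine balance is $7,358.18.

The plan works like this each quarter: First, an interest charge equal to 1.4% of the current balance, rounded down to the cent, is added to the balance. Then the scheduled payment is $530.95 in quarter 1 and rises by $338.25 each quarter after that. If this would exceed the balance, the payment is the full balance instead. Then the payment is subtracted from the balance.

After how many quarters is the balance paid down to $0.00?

Quarter 1: opening $7,358.18; interest $103.01 → $7,461.19; payment $530.95; balance $6,930.24
Quarter 2: opening $6,930.24; interest $97.02 → $7,027.26; payment $869.20; balance $6,158.06
Quarter 3: opening $6,158.06; interest $86.21 → $6,244.27; payment $1,207.45; balance $5,036.82
Quarter 4: opening $5,036.82; interest $70.51 → $5,107.33; payment $1,545.70; balance $3,561.63
Quarter 5: opening $3,561.63; interest $49.86 → $3,611.49; payment $1,883.95; balance $1,727.54
Quarter 6: opening $1,727.54; interest $24.18 → $1,751.72; payment $1,751.72; balance $0.00
Balance reaches $0.00 in quarter 6.

6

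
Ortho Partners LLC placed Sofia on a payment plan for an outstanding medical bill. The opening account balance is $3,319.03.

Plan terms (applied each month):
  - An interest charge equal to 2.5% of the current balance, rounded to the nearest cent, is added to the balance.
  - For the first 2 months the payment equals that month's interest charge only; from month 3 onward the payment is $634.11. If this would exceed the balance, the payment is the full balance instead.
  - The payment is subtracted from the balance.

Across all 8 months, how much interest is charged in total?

$450.12

Month 1: opening $3,319.03; interest $82.98 → $3,402.01; payment $82.98; balance $3,319.03
Month 2: opening $3,319.03; interest $82.98 → $3,402.01; payment $82.98; balance $3,319.03
Month 3: opening $3,319.03; interest $82.98 → $3,402.01; payment $634.11; balance $2,767.90
Month 4: opening $2,767.90; interest $69.20 → $2,837.10; payment $634.11; balance $2,202.99
Month 5: opening $2,202.99; interest $55.07 → $2,258.06; payment $634.11; balance $1,623.95
Month 6: opening $1,623.95; interest $40.60 → $1,664.55; payment $634.11; balance $1,030.44
Month 7: opening $1,030.44; interest $25.76 → $1,056.20; payment $634.11; balance $422.09
Month 8: opening $422.09; interest $10.55 → $432.64; payment $432.64; balance $0.00
Total interest: $82.98 + $82.98 + $82.98 + $69.20 + $55.07 + $40.60 + $25.76 + $10.55 = $450.12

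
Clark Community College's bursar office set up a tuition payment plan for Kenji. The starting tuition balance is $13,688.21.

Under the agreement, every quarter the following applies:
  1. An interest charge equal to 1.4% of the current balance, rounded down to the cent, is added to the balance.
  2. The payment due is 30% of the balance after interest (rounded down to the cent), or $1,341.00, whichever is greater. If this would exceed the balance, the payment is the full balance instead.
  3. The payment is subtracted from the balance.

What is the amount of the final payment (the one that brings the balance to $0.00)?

$883.87

Quarter 1: opening $13,688.21; interest $191.63 → $13,879.84; payment $4,163.95; balance $9,715.89
Quarter 2: opening $9,715.89; interest $136.02 → $9,851.91; payment $2,955.57; balance $6,896.34
Quarter 3: opening $6,896.34; interest $96.54 → $6,992.88; payment $2,097.86; balance $4,895.02
Quarter 4: opening $4,895.02; interest $68.53 → $4,963.55; payment $1,489.06; balance $3,474.49
Quarter 5: opening $3,474.49; interest $48.64 → $3,523.13; payment $1,341.00; balance $2,182.13
Quarter 6: opening $2,182.13; interest $30.54 → $2,212.67; payment $1,341.00; balance $871.67
Quarter 7: opening $871.67; interest $12.20 → $883.87; payment $883.87; balance $0.00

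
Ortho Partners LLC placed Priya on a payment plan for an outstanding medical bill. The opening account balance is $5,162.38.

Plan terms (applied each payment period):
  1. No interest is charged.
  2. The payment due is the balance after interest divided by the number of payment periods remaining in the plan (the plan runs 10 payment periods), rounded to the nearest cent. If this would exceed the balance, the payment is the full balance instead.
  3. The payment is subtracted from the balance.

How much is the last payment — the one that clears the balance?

Payment period 1: $5,162.38 − $516.24 → $4,646.14
Payment period 2: $4,646.14 − $516.24 → $4,129.90
Payment period 3: $4,129.90 − $516.24 → $3,613.66
Payment period 4: $3,613.66 − $516.24 → $3,097.42
Payment period 5: $3,097.42 − $516.24 → $2,581.18
Payment period 6: $2,581.18 − $516.24 → $2,064.94
Payment period 7: $2,064.94 − $516.24 → $1,548.70
Payment period 8: $1,548.70 − $516.23 → $1,032.47
Payment period 9: $1,032.47 − $516.24 → $516.23
Payment period 10: $516.23 − $516.23 → $0.00

$516.23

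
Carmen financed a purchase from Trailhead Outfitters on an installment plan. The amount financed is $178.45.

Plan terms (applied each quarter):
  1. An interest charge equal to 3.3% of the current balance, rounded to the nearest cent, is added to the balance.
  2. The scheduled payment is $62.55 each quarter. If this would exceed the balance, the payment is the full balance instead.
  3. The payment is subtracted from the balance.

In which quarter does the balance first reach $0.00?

4

Quarter 1: opening $178.45; interest $5.89 → $184.34; payment $62.55; balance $121.79
Quarter 2: opening $121.79; interest $4.02 → $125.81; payment $62.55; balance $63.26
Quarter 3: opening $63.26; interest $2.09 → $65.35; payment $62.55; balance $2.80
Quarter 4: opening $2.80; interest $0.09 → $2.89; payment $2.89; balance $0.00
Balance reaches $0.00 in quarter 4.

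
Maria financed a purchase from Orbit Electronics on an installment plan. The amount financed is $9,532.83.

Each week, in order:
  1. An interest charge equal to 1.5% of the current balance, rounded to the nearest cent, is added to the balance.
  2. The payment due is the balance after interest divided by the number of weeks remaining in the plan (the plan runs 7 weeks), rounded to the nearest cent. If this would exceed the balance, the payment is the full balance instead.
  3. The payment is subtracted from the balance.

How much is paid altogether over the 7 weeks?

$10,122.27

Week 1: opening $9,532.83; interest $142.99 → $9,675.82; payment $1,382.26; balance $8,293.56
Week 2: opening $8,293.56; interest $124.40 → $8,417.96; payment $1,402.99; balance $7,014.97
Week 3: opening $7,014.97; interest $105.22 → $7,120.19; payment $1,424.04; balance $5,696.15
Week 4: opening $5,696.15; interest $85.44 → $5,781.59; payment $1,445.40; balance $4,336.19
Week 5: opening $4,336.19; interest $65.04 → $4,401.23; payment $1,467.08; balance $2,934.15
Week 6: opening $2,934.15; interest $44.01 → $2,978.16; payment $1,489.08; balance $1,489.08
Week 7: opening $1,489.08; interest $22.34 → $1,511.42; payment $1,511.42; balance $0.00
Total paid: $10,122.27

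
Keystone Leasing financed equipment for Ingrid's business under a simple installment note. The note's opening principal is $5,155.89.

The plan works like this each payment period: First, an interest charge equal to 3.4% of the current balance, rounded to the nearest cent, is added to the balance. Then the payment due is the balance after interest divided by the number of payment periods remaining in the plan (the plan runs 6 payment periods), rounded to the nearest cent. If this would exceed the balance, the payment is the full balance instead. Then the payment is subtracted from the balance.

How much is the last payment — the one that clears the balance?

Payment period 1: opening $5,155.89; interest $175.30 → $5,331.19; payment $888.53; balance $4,442.66
Payment period 2: opening $4,442.66; interest $151.05 → $4,593.71; payment $918.74; balance $3,674.97
Payment period 3: opening $3,674.97; interest $124.95 → $3,799.92; payment $949.98; balance $2,849.94
Payment period 4: opening $2,849.94; interest $96.90 → $2,946.84; payment $982.28; balance $1,964.56
Payment period 5: opening $1,964.56; interest $66.80 → $2,031.36; payment $1,015.68; balance $1,015.68
Payment period 6: opening $1,015.68; interest $34.53 → $1,050.21; payment $1,050.21; balance $0.00

$1,050.21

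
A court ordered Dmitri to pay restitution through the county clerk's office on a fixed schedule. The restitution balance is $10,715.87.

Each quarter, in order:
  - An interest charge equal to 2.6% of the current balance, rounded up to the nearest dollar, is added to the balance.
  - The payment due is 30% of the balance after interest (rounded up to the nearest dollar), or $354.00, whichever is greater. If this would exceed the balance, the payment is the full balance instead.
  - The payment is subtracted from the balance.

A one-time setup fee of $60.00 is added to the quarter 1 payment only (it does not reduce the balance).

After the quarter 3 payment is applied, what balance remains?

$3,968.87

Quarter 1: opening $10,715.87; interest $279.00 → $10,994.87; payment $3,299.00 (+ $60.00 fee); balance $7,695.87
Quarter 2: opening $7,695.87; interest $201.00 → $7,896.87; payment $2,370.00; balance $5,526.87
Quarter 3: opening $5,526.87; interest $144.00 → $5,670.87; payment $1,702.00; balance $3,968.87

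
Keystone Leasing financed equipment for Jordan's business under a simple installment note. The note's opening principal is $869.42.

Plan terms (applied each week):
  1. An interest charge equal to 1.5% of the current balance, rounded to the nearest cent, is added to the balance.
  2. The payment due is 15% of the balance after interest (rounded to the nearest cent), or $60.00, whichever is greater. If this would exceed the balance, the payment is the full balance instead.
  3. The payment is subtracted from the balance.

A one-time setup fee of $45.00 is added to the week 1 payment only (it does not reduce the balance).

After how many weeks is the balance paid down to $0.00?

13

Week 1: opening $869.42; interest $13.04 → $882.46; payment $132.37 (+ $45.00 fee); balance $750.09
Week 2: opening $750.09; interest $11.25 → $761.34; payment $114.20; balance $647.14
Week 3: opening $647.14; interest $9.71 → $656.85; payment $98.53; balance $558.32
Week 4: opening $558.32; interest $8.37 → $566.69; payment $85.00; balance $481.69
Week 5: opening $481.69; interest $7.23 → $488.92; payment $73.34; balance $415.58
Week 6: opening $415.58; interest $6.23 → $421.81; payment $63.27; balance $358.54
Week 7: opening $358.54; interest $5.38 → $363.92; payment $60.00; balance $303.92
Week 8: opening $303.92; interest $4.56 → $308.48; payment $60.00; balance $248.48
Week 9: opening $248.48; interest $3.73 → $252.21; payment $60.00; balance $192.21
Week 10: opening $192.21; interest $2.88 → $195.09; payment $60.00; balance $135.09
Week 11: opening $135.09; interest $2.03 → $137.12; payment $60.00; balance $77.12
Week 12: opening $77.12; interest $1.16 → $78.28; payment $60.00; balance $18.28
Week 13: opening $18.28; interest $0.27 → $18.55; payment $18.55; balance $0.00
Balance reaches $0.00 in week 13.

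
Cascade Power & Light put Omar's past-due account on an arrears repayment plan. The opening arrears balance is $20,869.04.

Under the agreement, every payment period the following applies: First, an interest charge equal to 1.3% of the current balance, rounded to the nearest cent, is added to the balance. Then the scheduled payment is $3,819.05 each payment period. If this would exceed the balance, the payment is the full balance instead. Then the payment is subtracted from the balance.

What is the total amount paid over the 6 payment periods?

$21,792.92

Payment period 1: $20,869.04 +$271.30 interest = $21,140.34; pay $3,819.05 → $17,321.29
Payment period 2: $17,321.29 +$225.18 interest = $17,546.47; pay $3,819.05 → $13,727.42
Payment period 3: $13,727.42 +$178.46 interest = $13,905.88; pay $3,819.05 → $10,086.83
Payment period 4: $10,086.83 +$131.13 interest = $10,217.96; pay $3,819.05 → $6,398.91
Payment period 5: $6,398.91 +$83.19 interest = $6,482.10; pay $3,819.05 → $2,663.05
Payment period 6: $2,663.05 +$34.62 interest = $2,697.67; pay $2,697.67 → $0.00
Total paid: $21,792.92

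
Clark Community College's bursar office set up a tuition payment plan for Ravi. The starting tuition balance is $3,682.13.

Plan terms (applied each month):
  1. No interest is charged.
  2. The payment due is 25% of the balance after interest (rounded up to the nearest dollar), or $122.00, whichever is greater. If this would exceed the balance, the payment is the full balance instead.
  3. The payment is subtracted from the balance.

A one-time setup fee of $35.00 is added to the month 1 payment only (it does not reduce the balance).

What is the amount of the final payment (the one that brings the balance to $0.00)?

Month 1: $3,682.13 − $921.00 (+ $35.00 fee) → $2,761.13
Month 2: $2,761.13 − $691.00 → $2,070.13
Month 3: $2,070.13 − $518.00 → $1,552.13
Month 4: $1,552.13 − $389.00 → $1,163.13
Month 5: $1,163.13 − $291.00 → $872.13
Month 6: $872.13 − $219.00 → $653.13
Month 7: $653.13 − $164.00 → $489.13
Month 8: $489.13 − $123.00 → $366.13
Month 9: $366.13 − $122.00 → $244.13
Month 10: $244.13 − $122.00 → $122.13
Month 11: $122.13 − $122.00 → $0.13
Month 12: $0.13 − $0.13 → $0.00

$0.13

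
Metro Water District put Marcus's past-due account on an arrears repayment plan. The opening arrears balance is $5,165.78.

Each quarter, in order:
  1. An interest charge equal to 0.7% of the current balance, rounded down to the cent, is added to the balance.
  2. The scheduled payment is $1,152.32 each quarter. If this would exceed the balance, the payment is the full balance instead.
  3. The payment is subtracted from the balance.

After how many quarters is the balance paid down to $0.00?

# | Opening | Interest | Payment | End bal
1 | $5,165.78 | $36.16 | $1,152.32 | $4,049.62
2 | $4,049.62 | $28.34 | $1,152.32 | $2,925.64
3 | $2,925.64 | $20.47 | $1,152.32 | $1,793.79
4 | $1,793.79 | $12.55 | $1,152.32 | $654.02
5 | $654.02 | $4.57 | $658.59 | $0.00
Balance reaches $0.00 in quarter 5.

5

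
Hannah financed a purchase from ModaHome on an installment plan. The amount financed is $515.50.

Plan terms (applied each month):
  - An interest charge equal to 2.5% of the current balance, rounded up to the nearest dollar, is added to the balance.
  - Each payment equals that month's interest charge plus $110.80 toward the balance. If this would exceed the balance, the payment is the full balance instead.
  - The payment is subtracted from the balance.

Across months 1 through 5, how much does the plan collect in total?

# | Opening | Interest | Payment | End bal
1 | $515.50 | $13.00 | $123.80 | $404.70
2 | $404.70 | $11.00 | $121.80 | $293.90
3 | $293.90 | $8.00 | $118.80 | $183.10
4 | $183.10 | $5.00 | $115.80 | $72.30
5 | $72.30 | $2.00 | $74.30 | $0.00
Total paid: $554.50

$554.50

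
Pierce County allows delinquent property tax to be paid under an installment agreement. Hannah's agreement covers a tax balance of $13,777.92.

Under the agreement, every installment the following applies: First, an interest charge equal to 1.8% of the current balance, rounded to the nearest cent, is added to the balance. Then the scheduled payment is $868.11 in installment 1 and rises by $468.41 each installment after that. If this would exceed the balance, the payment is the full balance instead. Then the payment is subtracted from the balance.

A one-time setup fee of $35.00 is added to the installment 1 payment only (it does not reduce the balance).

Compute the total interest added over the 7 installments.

Installment 1: $13,777.92 +$248.00 interest = $14,025.92; pay $868.11 (+ $35.00 fee) → $13,157.81
Installment 2: $13,157.81 +$236.84 interest = $13,394.65; pay $1,336.52 → $12,058.13
Installment 3: $12,058.13 +$217.05 interest = $12,275.18; pay $1,804.93 → $10,470.25
Installment 4: $10,470.25 +$188.46 interest = $10,658.71; pay $2,273.34 → $8,385.37
Installment 5: $8,385.37 +$150.94 interest = $8,536.31; pay $2,741.75 → $5,794.56
Installment 6: $5,794.56 +$104.30 interest = $5,898.86; pay $3,210.16 → $2,688.70
Installment 7: $2,688.70 +$48.40 interest = $2,737.10; pay $2,737.10 → $0.00
Total interest: $248.00 + $236.84 + $217.05 + $188.46 + $150.94 + $104.30 + $48.40 = $1,193.99

$1,193.99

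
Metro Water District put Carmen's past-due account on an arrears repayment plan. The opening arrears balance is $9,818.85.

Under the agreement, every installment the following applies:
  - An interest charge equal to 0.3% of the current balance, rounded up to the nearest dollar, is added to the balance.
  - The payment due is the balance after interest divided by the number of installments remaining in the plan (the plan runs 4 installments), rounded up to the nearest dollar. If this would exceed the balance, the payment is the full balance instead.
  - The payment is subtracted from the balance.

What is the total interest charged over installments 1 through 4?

Installment 1: $9,818.85 +$30.00 interest = $9,848.85; pay $2,463.00 → $7,385.85
Installment 2: $7,385.85 +$23.00 interest = $7,408.85; pay $2,470.00 → $4,938.85
Installment 3: $4,938.85 +$15.00 interest = $4,953.85; pay $2,477.00 → $2,476.85
Installment 4: $2,476.85 +$8.00 interest = $2,484.85; pay $2,484.85 → $0.00
Total interest: $30.00 + $23.00 + $15.00 + $8.00 = $76.00

$76.00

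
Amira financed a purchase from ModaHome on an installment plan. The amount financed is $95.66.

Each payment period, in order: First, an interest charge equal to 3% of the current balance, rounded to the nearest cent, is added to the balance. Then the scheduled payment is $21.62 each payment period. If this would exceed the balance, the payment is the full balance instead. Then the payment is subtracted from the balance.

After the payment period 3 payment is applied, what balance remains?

# | Opening | Interest | Payment | End bal
1 | $95.66 | $2.87 | $21.62 | $76.91
2 | $76.91 | $2.31 | $21.62 | $57.60
3 | $57.60 | $1.73 | $21.62 | $37.71

$37.71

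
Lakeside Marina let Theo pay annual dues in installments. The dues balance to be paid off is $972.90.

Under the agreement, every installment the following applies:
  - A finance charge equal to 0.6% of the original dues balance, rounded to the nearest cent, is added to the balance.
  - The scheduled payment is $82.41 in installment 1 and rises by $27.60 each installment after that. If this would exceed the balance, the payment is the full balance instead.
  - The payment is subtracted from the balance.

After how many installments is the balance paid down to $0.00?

7

# | Opening | Interest | Payment | End bal
1 | $972.90 | $5.84 | $82.41 | $896.33
2 | $896.33 | $5.84 | $110.01 | $792.16
3 | $792.16 | $5.84 | $137.61 | $660.39
4 | $660.39 | $5.84 | $165.21 | $501.02
5 | $501.02 | $5.84 | $192.81 | $314.05
6 | $314.05 | $5.84 | $220.41 | $99.48
7 | $99.48 | $5.84 | $105.32 | $0.00
Balance reaches $0.00 in installment 7.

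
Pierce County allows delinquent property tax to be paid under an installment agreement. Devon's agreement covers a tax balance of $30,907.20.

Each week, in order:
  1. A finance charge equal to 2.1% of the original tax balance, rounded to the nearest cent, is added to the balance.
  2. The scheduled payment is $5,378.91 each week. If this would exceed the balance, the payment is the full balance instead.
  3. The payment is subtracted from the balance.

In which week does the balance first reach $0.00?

7

# | Opening | Interest | Payment | End bal
1 | $30,907.20 | $649.05 | $5,378.91 | $26,177.34
2 | $26,177.34 | $649.05 | $5,378.91 | $21,447.48
3 | $21,447.48 | $649.05 | $5,378.91 | $16,717.62
4 | $16,717.62 | $649.05 | $5,378.91 | $11,987.76
5 | $11,987.76 | $649.05 | $5,378.91 | $7,257.90
6 | $7,257.90 | $649.05 | $5,378.91 | $2,528.04
7 | $2,528.04 | $649.05 | $3,177.09 | $0.00
Balance reaches $0.00 in week 7.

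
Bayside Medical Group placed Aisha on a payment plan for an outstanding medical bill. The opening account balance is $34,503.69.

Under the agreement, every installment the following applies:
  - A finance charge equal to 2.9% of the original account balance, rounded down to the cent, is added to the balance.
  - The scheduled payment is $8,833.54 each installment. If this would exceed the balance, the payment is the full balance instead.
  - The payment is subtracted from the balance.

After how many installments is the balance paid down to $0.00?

5

Installment 1: $34,503.69 +$1,000.60 interest = $35,504.29; pay $8,833.54 → $26,670.75
Installment 2: $26,670.75 +$1,000.60 interest = $27,671.35; pay $8,833.54 → $18,837.81
Installment 3: $18,837.81 +$1,000.60 interest = $19,838.41; pay $8,833.54 → $11,004.87
Installment 4: $11,004.87 +$1,000.60 interest = $12,005.47; pay $8,833.54 → $3,171.93
Installment 5: $3,171.93 +$1,000.60 interest = $4,172.53; pay $4,172.53 → $0.00
Balance reaches $0.00 in installment 5.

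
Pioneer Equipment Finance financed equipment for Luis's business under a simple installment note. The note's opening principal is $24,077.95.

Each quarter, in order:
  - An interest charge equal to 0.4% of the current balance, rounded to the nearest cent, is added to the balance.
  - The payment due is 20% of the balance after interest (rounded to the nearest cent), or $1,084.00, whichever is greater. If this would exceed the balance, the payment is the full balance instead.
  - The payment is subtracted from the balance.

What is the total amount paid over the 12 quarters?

Quarter 1: $24,077.95 +$96.31 interest = $24,174.26; pay $4,834.85 → $19,339.41
Quarter 2: $19,339.41 +$77.36 interest = $19,416.77; pay $3,883.35 → $15,533.42
Quarter 3: $15,533.42 +$62.13 interest = $15,595.55; pay $3,119.11 → $12,476.44
Quarter 4: $12,476.44 +$49.91 interest = $12,526.35; pay $2,505.27 → $10,021.08
Quarter 5: $10,021.08 +$40.08 interest = $10,061.16; pay $2,012.23 → $8,048.93
Quarter 6: $8,048.93 +$32.20 interest = $8,081.13; pay $1,616.23 → $6,464.90
Quarter 7: $6,464.90 +$25.86 interest = $6,490.76; pay $1,298.15 → $5,192.61
Quarter 8: $5,192.61 +$20.77 interest = $5,213.38; pay $1,084.00 → $4,129.38
Quarter 9: $4,129.38 +$16.52 interest = $4,145.90; pay $1,084.00 → $3,061.90
Quarter 10: $3,061.90 +$12.25 interest = $3,074.15; pay $1,084.00 → $1,990.15
Quarter 11: $1,990.15 +$7.96 interest = $1,998.11; pay $1,084.00 → $914.11
Quarter 12: $914.11 +$3.66 interest = $917.77; pay $917.77 → $0.00
Total paid: $24,522.96

$24,522.96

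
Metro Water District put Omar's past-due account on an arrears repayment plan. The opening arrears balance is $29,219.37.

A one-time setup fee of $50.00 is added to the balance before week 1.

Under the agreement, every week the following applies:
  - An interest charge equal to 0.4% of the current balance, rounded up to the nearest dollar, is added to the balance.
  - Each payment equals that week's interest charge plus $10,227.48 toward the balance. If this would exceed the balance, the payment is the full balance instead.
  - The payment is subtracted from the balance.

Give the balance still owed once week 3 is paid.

$0.00

# | Opening | Interest | Payment | End bal
1 | $29,269.37 | $118.00 | $10,345.48 | $19,041.89
2 | $19,041.89 | $77.00 | $10,304.48 | $8,814.41
3 | $8,814.41 | $36.00 | $8,850.41 | $0.00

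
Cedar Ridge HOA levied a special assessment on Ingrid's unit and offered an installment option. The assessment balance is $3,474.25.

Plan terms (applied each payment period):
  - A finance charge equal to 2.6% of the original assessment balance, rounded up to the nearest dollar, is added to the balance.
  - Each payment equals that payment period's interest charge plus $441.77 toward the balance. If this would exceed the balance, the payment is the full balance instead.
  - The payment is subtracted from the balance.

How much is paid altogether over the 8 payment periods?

$4,202.25

# | Opening | Interest | Payment | End bal
1 | $3,474.25 | $91.00 | $532.77 | $3,032.48
2 | $3,032.48 | $91.00 | $532.77 | $2,590.71
3 | $2,590.71 | $91.00 | $532.77 | $2,148.94
4 | $2,148.94 | $91.00 | $532.77 | $1,707.17
5 | $1,707.17 | $91.00 | $532.77 | $1,265.40
6 | $1,265.40 | $91.00 | $532.77 | $823.63
7 | $823.63 | $91.00 | $532.77 | $381.86
8 | $381.86 | $91.00 | $472.86 | $0.00
Total paid: $4,202.25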